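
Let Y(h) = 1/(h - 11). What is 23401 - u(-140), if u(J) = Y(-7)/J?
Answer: 58970519/2520 ≈ 23401.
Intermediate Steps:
Y(h) = 1/(-11 + h)
u(J) = -1/(18*J) (u(J) = 1/((-11 - 7)*J) = 1/((-18)*J) = -1/(18*J))
23401 - u(-140) = 23401 - (-1)/(18*(-140)) = 23401 - (-1)*(-1)/(18*140) = 23401 - 1*1/2520 = 23401 - 1/2520 = 58970519/2520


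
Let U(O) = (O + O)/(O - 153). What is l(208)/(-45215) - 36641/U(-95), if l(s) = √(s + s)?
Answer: -4543484/95 - 4*√26/45215 ≈ -47826.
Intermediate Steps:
U(O) = 2*O/(-153 + O) (U(O) = (2*O)/(-153 + O) = 2*O/(-153 + O))
l(s) = √2*√s (l(s) = √(2*s) = √2*√s)
l(208)/(-45215) - 36641/U(-95) = (√2*√208)/(-45215) - 36641/(2*(-95)/(-153 - 95)) = (√2*(4*√13))*(-1/45215) - 36641/(2*(-95)/(-248)) = (4*√26)*(-1/45215) - 36641/(2*(-95)*(-1/248)) = -4*√26/45215 - 36641/95/124 = -4*√26/45215 - 36641*124/95 = -4*√26/45215 - 4543484/95 = -4543484/95 - 4*√26/45215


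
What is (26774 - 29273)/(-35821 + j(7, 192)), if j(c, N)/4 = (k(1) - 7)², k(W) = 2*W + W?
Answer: 833/11919 ≈ 0.069888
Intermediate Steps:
k(W) = 3*W
j(c, N) = 64 (j(c, N) = 4*(3*1 - 7)² = 4*(3 - 7)² = 4*(-4)² = 4*16 = 64)
(26774 - 29273)/(-35821 + j(7, 192)) = (26774 - 29273)/(-35821 + 64) = -2499/(-35757) = -2499*(-1/35757) = 833/11919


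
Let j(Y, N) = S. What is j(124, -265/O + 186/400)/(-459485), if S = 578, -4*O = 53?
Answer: -578/459485 ≈ -0.0012579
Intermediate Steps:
O = -53/4 (O = -1/4*53 = -53/4 ≈ -13.250)
j(Y, N) = 578
j(124, -265/O + 186/400)/(-459485) = 578/(-459485) = 578*(-1/459485) = -578/459485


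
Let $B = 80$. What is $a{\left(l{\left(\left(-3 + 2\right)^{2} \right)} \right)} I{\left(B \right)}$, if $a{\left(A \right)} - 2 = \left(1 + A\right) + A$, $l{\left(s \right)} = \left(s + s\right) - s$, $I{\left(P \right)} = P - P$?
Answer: $0$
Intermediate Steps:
$I{\left(P \right)} = 0$
$l{\left(s \right)} = s$ ($l{\left(s \right)} = 2 s - s = s$)
$a{\left(A \right)} = 3 + 2 A$ ($a{\left(A \right)} = 2 + \left(\left(1 + A\right) + A\right) = 2 + \left(1 + 2 A\right) = 3 + 2 A$)
$a{\left(l{\left(\left(-3 + 2\right)^{2} \right)} \right)} I{\left(B \right)} = \left(3 + 2 \left(-3 + 2\right)^{2}\right) 0 = \left(3 + 2 \left(-1\right)^{2}\right) 0 = \left(3 + 2 \cdot 1\right) 0 = \left(3 + 2\right) 0 = 5 \cdot 0 = 0$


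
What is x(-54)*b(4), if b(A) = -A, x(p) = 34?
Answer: -136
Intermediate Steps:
x(-54)*b(4) = 34*(-1*4) = 34*(-4) = -136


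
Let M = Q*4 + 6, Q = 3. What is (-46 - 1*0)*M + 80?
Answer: -748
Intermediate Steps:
M = 18 (M = 3*4 + 6 = 12 + 6 = 18)
(-46 - 1*0)*M + 80 = (-46 - 1*0)*18 + 80 = (-46 + 0)*18 + 80 = -46*18 + 80 = -828 + 80 = -748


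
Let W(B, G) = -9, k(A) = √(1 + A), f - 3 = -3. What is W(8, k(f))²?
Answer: 81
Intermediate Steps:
f = 0 (f = 3 - 3 = 0)
W(8, k(f))² = (-9)² = 81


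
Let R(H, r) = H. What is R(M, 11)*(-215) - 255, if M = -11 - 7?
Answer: 3615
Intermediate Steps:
M = -18
R(M, 11)*(-215) - 255 = -18*(-215) - 255 = 3870 - 255 = 3615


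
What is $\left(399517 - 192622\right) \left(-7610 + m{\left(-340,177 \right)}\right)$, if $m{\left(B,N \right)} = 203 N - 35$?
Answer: $5852231970$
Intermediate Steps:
$m{\left(B,N \right)} = -35 + 203 N$
$\left(399517 - 192622\right) \left(-7610 + m{\left(-340,177 \right)}\right) = \left(399517 - 192622\right) \left(-7610 + \left(-35 + 203 \cdot 177\right)\right) = 206895 \left(-7610 + \left(-35 + 35931\right)\right) = 206895 \left(-7610 + 35896\right) = 206895 \cdot 28286 = 5852231970$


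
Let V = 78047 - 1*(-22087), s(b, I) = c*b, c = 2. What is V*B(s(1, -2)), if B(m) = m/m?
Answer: 100134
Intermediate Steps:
s(b, I) = 2*b
B(m) = 1
V = 100134 (V = 78047 + 22087 = 100134)
V*B(s(1, -2)) = 100134*1 = 100134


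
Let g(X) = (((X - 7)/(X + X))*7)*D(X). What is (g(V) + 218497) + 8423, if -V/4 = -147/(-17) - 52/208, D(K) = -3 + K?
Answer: 2201210310/9707 ≈ 2.2677e+5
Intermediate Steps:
V = -571/17 (V = -4*(-147/(-17) - 52/208) = -4*(-147*(-1/17) - 52*1/208) = -4*(147/17 - ¼) = -4*571/68 = -571/17 ≈ -33.588)
g(X) = 7*(-7 + X)*(-3 + X)/(2*X) (g(X) = (((X - 7)/(X + X))*7)*(-3 + X) = (((-7 + X)/((2*X)))*7)*(-3 + X) = (((-7 + X)*(1/(2*X)))*7)*(-3 + X) = (((-7 + X)/(2*X))*7)*(-3 + X) = (7*(-7 + X)/(2*X))*(-3 + X) = 7*(-7 + X)*(-3 + X)/(2*X))
(g(V) + 218497) + 8423 = (7*(-7 - 571/17)*(-3 - 571/17)/(2*(-571/17)) + 218497) + 8423 = ((7/2)*(-17/571)*(-690/17)*(-622/17) + 218497) + 8423 = (-1502130/9707 + 218497) + 8423 = 2119448249/9707 + 8423 = 2201210310/9707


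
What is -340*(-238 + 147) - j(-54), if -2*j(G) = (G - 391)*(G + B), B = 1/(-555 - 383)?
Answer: 80584025/1876 ≈ 42955.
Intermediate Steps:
B = -1/938 (B = 1/(-938) = -1/938 ≈ -0.0010661)
j(G) = -(-391 + G)*(-1/938 + G)/2 (j(G) = -(G - 391)*(G - 1/938)/2 = -(-391 + G)*(-1/938 + G)/2)
-340*(-238 + 147) - j(-54) = -340*(-238 + 147) - (-391/1876 - 1/2*(-54)**2 + (366759/1876)*(-54)) = -340*(-91) - (-391/1876 - 1/2*2916 - 9902493/938) = 30940 - (-391/1876 - 1458 - 9902493/938) = 30940 - 1*(-22540585/1876) = 30940 + 22540585/1876 = 80584025/1876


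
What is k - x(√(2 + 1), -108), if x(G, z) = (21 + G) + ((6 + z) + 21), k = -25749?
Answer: -25689 - √3 ≈ -25691.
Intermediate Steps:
x(G, z) = 48 + G + z (x(G, z) = (21 + G) + (27 + z) = 48 + G + z)
k - x(√(2 + 1), -108) = -25749 - (48 + √(2 + 1) - 108) = -25749 - (48 + √3 - 108) = -25749 - (-60 + √3) = -25749 + (60 - √3) = -25689 - √3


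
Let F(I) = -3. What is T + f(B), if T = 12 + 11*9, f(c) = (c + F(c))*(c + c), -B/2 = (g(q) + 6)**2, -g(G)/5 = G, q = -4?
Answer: 3664031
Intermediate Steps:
g(G) = -5*G
B = -1352 (B = -2*(-5*(-4) + 6)**2 = -2*(20 + 6)**2 = -2*26**2 = -2*676 = -1352)
f(c) = 2*c*(-3 + c) (f(c) = (c - 3)*(c + c) = (-3 + c)*(2*c) = 2*c*(-3 + c))
T = 111 (T = 12 + 99 = 111)
T + f(B) = 111 + 2*(-1352)*(-3 - 1352) = 111 + 2*(-1352)*(-1355) = 111 + 3663920 = 3664031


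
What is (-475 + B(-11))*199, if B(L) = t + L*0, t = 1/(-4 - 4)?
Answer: -756399/8 ≈ -94550.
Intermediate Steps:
t = -⅛ (t = 1/(-8) = -⅛ ≈ -0.12500)
B(L) = -⅛ (B(L) = -⅛ + L*0 = -⅛ + 0 = -⅛)
(-475 + B(-11))*199 = (-475 - ⅛)*199 = -3801/8*199 = -756399/8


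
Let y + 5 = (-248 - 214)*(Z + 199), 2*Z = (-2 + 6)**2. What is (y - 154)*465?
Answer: -44543745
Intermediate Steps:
Z = 8 (Z = (-2 + 6)**2/2 = (1/2)*4**2 = (1/2)*16 = 8)
y = -95639 (y = -5 + (-248 - 214)*(8 + 199) = -5 - 462*207 = -5 - 95634 = -95639)
(y - 154)*465 = (-95639 - 154)*465 = -95793*465 = -44543745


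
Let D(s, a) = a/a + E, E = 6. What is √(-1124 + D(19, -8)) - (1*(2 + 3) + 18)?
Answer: -23 + I*√1117 ≈ -23.0 + 33.422*I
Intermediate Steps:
D(s, a) = 7 (D(s, a) = a/a + 6 = 1 + 6 = 7)
√(-1124 + D(19, -8)) - (1*(2 + 3) + 18) = √(-1124 + 7) - (1*(2 + 3) + 18) = √(-1117) - (1*5 + 18) = I*√1117 - (5 + 18) = I*√1117 - 1*23 = I*√1117 - 23 = -23 + I*√1117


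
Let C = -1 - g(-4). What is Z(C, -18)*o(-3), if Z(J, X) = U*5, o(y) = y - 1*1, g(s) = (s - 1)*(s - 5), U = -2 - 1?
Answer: 60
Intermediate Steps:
U = -3
g(s) = (-1 + s)*(-5 + s)
C = -46 (C = -1 - (5 + (-4)² - 6*(-4)) = -1 - (5 + 16 + 24) = -1 - 1*45 = -1 - 45 = -46)
o(y) = -1 + y (o(y) = y - 1 = -1 + y)
Z(J, X) = -15 (Z(J, X) = -3*5 = -15)
Z(C, -18)*o(-3) = -15*(-1 - 3) = -15*(-4) = 60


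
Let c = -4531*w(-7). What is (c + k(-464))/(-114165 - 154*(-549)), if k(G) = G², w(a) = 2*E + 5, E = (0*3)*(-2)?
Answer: -192641/29619 ≈ -6.5040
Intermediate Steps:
E = 0 (E = 0*(-2) = 0)
w(a) = 5 (w(a) = 2*0 + 5 = 0 + 5 = 5)
c = -22655 (c = -4531*5 = -22655)
(c + k(-464))/(-114165 - 154*(-549)) = (-22655 + (-464)²)/(-114165 - 154*(-549)) = (-22655 + 215296)/(-114165 + 84546) = 192641/(-29619) = 192641*(-1/29619) = -192641/29619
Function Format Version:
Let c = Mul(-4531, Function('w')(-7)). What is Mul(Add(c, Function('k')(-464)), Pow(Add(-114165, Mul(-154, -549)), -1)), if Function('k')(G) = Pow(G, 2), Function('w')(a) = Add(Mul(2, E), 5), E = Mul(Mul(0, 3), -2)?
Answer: Rational(-192641, 29619) ≈ -6.5040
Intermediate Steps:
E = 0 (E = Mul(0, -2) = 0)
Function('w')(a) = 5 (Function('w')(a) = Add(Mul(2, 0), 5) = Add(0, 5) = 5)
c = -22655 (c = Mul(-4531, 5) = -22655)
Mul(Add(c, Function('k')(-464)), Pow(Add(-114165, Mul(-154, -549)), -1)) = Mul(Add(-22655, Pow(-464, 2)), Pow(Add(-114165, Mul(-154, -549)), -1)) = Mul(Add(-22655, 215296), Pow(Add(-114165, 84546), -1)) = Mul(192641, Pow(-29619, -1)) = Mul(192641, Rational(-1, 29619)) = Rational(-192641, 29619)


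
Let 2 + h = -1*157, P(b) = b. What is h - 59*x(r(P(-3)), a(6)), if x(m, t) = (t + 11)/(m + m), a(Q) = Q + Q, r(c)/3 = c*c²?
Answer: -24401/162 ≈ -150.62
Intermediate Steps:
r(c) = 3*c³ (r(c) = 3*(c*c²) = 3*c³)
a(Q) = 2*Q
h = -159 (h = -2 - 1*157 = -2 - 157 = -159)
x(m, t) = (11 + t)/(2*m) (x(m, t) = (11 + t)/((2*m)) = (11 + t)*(1/(2*m)) = (11 + t)/(2*m))
h - 59*x(r(P(-3)), a(6)) = -159 - 59*(11 + 2*6)/(2*(3*(-3)³)) = -159 - 59*(11 + 12)/(2*(3*(-27))) = -159 - 59*23/(2*(-81)) = -159 - 59*(-1)*23/(2*81) = -159 - 59*(-23/162) = -159 + 1357/162 = -24401/162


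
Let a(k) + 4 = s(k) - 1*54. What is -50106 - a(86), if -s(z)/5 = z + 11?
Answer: -49563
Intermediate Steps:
s(z) = -55 - 5*z (s(z) = -5*(z + 11) = -5*(11 + z) = -55 - 5*z)
a(k) = -113 - 5*k (a(k) = -4 + ((-55 - 5*k) - 1*54) = -4 + ((-55 - 5*k) - 54) = -4 + (-109 - 5*k) = -113 - 5*k)
-50106 - a(86) = -50106 - (-113 - 5*86) = -50106 - (-113 - 430) = -50106 - 1*(-543) = -50106 + 543 = -49563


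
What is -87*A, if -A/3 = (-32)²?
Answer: 267264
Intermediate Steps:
A = -3072 (A = -3*(-32)² = -3*1024 = -3072)
-87*A = -87*(-3072) = 267264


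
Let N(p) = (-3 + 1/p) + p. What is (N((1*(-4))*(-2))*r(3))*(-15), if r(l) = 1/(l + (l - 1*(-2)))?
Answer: -615/64 ≈ -9.6094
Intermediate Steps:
N(p) = -3 + p + 1/p (N(p) = (-3 + 1/p) + p = -3 + p + 1/p)
r(l) = 1/(2 + 2*l) (r(l) = 1/(l + (l + 2)) = 1/(l + (2 + l)) = 1/(2 + 2*l))
(N((1*(-4))*(-2))*r(3))*(-15) = ((-3 + (1*(-4))*(-2) + 1/((1*(-4))*(-2)))*(1/(2*(1 + 3))))*(-15) = ((-3 - 4*(-2) + 1/(-4*(-2)))*((½)/4))*(-15) = ((-3 + 8 + 1/8)*((½)*(¼)))*(-15) = ((-3 + 8 + ⅛)*(⅛))*(-15) = ((41/8)*(⅛))*(-15) = (41/64)*(-15) = -615/64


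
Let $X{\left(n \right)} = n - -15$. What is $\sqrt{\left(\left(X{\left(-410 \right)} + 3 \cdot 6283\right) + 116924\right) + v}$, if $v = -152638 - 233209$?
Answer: $41 i \sqrt{149} \approx 500.47 i$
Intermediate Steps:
$X{\left(n \right)} = 15 + n$ ($X{\left(n \right)} = n + 15 = 15 + n$)
$v = -385847$ ($v = -152638 - 233209 = -385847$)
$\sqrt{\left(\left(X{\left(-410 \right)} + 3 \cdot 6283\right) + 116924\right) + v} = \sqrt{\left(\left(\left(15 - 410\right) + 3 \cdot 6283\right) + 116924\right) - 385847} = \sqrt{\left(\left(-395 + 18849\right) + 116924\right) - 385847} = \sqrt{\left(18454 + 116924\right) - 385847} = \sqrt{135378 - 385847} = \sqrt{-250469} = 41 i \sqrt{149}$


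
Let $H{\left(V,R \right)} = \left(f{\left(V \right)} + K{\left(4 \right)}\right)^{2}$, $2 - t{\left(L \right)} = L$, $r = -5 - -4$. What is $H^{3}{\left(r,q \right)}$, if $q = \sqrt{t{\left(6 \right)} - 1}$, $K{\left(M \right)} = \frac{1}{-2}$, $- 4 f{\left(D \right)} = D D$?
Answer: $\frac{729}{4096} \approx 0.17798$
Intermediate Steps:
$r = -1$ ($r = -5 + 4 = -1$)
$t{\left(L \right)} = 2 - L$
$f{\left(D \right)} = - \frac{D^{2}}{4}$ ($f{\left(D \right)} = - \frac{D D}{4} = - \frac{D^{2}}{4}$)
$K{\left(M \right)} = - \frac{1}{2}$
$q = i \sqrt{5}$ ($q = \sqrt{\left(2 - 6\right) - 1} = \sqrt{-4 - 1} = \sqrt{-5} = i \sqrt{5} \approx 2.2361 i$)
$H{\left(V,R \right)} = \left(- \frac{1}{2} - \frac{V^{2}}{4}\right)^{2}$ ($H{\left(V,R \right)} = \left(- \frac{V^{2}}{4} - \frac{1}{2}\right)^{2} = \left(- \frac{1}{2} - \frac{V^{2}}{4}\right)^{2}$)
$H^{3}{\left(r,q \right)} = \left(\frac{\left(2 + \left(-1\right)^{2}\right)^{2}}{16}\right)^{3} = \left(\frac{\left(2 + 1\right)^{2}}{16}\right)^{3} = \left(\frac{3^{2}}{16}\right)^{3} = \left(\frac{1}{16} \cdot 9\right)^{3} = \left(\frac{9}{16}\right)^{3} = \frac{729}{4096}$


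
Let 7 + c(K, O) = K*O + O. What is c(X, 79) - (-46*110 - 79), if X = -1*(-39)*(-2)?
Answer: -951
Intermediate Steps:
X = -78 (X = 39*(-2) = -78)
c(K, O) = -7 + O + K*O (c(K, O) = -7 + (K*O + O) = -7 + (O + K*O) = -7 + O + K*O)
c(X, 79) - (-46*110 - 79) = (-7 + 79 - 78*79) - (-46*110 - 79) = (-7 + 79 - 6162) - (-5060 - 79) = -6090 - 1*(-5139) = -6090 + 5139 = -951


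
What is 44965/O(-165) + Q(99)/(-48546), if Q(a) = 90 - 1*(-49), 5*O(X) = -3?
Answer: -3638118289/48546 ≈ -74942.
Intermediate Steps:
O(X) = -⅗ (O(X) = (⅕)*(-3) = -⅗)
Q(a) = 139 (Q(a) = 90 + 49 = 139)
44965/O(-165) + Q(99)/(-48546) = 44965/(-⅗) + 139/(-48546) = 44965*(-5/3) + 139*(-1/48546) = -224825/3 - 139/48546 = -3638118289/48546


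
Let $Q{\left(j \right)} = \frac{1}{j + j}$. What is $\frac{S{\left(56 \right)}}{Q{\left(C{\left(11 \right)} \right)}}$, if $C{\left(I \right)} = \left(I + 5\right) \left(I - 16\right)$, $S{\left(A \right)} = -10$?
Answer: $1600$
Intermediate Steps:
$C{\left(I \right)} = \left(-16 + I\right) \left(5 + I\right)$ ($C{\left(I \right)} = \left(5 + I\right) \left(-16 + I\right) = \left(-16 + I\right) \left(5 + I\right)$)
$Q{\left(j \right)} = \frac{1}{2 j}$
$\frac{S{\left(56 \right)}}{Q{\left(C{\left(11 \right)} \right)}} = - \frac{10}{\frac{1}{2} \frac{1}{-80 + 11^{2} - 121}} = - \frac{10}{\frac{1}{2} \frac{1}{-80 + 121 - 121}} = - \frac{10}{\frac{1}{2} \frac{1}{-80}} = - \frac{10}{\frac{1}{2} \left(- \frac{1}{80}\right)} = - \frac{10}{- \frac{1}{160}} = \left(-10\right) \left(-160\right) = 1600$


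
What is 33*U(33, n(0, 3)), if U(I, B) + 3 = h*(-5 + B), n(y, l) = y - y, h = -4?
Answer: 561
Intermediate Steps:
n(y, l) = 0
U(I, B) = 17 - 4*B (U(I, B) = -3 - 4*(-5 + B) = -3 + (20 - 4*B) = 17 - 4*B)
33*U(33, n(0, 3)) = 33*(17 - 4*0) = 33*(17 + 0) = 33*17 = 561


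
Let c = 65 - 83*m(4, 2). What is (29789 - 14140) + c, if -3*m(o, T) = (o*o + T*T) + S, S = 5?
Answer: 49217/3 ≈ 16406.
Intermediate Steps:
m(o, T) = -5/3 - T²/3 - o²/3 (m(o, T) = -((o*o + T*T) + 5)/3 = -((o² + T²) + 5)/3 = -((T² + o²) + 5)/3 = -(5 + T² + o²)/3 = -5/3 - T²/3 - o²/3)
c = 2270/3 (c = 65 - 83*(-5/3 - ⅓*2² - ⅓*4²) = 65 - 83*(-5/3 - ⅓*4 - ⅓*16) = 65 - 83*(-5/3 - 4/3 - 16/3) = 65 - 83*(-25/3) = 65 + 2075/3 = 2270/3 ≈ 756.67)
(29789 - 14140) + c = (29789 - 14140) + 2270/3 = 15649 + 2270/3 = 49217/3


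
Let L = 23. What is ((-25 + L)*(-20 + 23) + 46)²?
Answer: 1600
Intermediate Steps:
((-25 + L)*(-20 + 23) + 46)² = ((-25 + 23)*(-20 + 23) + 46)² = (-2*3 + 46)² = (-6 + 46)² = 40² = 1600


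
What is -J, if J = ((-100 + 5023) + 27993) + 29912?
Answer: -62828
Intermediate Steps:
J = 62828 (J = (4923 + 27993) + 29912 = 32916 + 29912 = 62828)
-J = -1*62828 = -62828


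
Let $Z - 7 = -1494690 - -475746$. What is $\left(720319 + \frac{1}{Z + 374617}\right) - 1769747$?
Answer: $- \frac{676167448961}{644320} \approx -1.0494 \cdot 10^{6}$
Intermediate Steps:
$Z = -1018937$ ($Z = 7 - 1018944 = -1018937$)
$\left(720319 + \frac{1}{Z + 374617}\right) - 1769747 = \left(720319 + \frac{1}{-1018937 + 374617}\right) - 1769747 = \left(720319 + \frac{1}{-644320}\right) - 1769747 = \left(720319 - \frac{1}{644320}\right) - 1769747 = \frac{464115938079}{644320} - 1769747 = - \frac{676167448961}{644320}$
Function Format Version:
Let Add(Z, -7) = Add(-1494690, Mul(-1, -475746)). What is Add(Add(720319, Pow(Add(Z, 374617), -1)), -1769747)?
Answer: Rational(-676167448961, 644320) ≈ -1.0494e+6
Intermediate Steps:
Z = -1018937 (Z = Add(7, Add(-1494690, Mul(-1, -475746))) = Add(7, Add(-1494690, 475746)) = Add(7, -1018944) = -1018937)
Add(Add(720319, Pow(Add(Z, 374617), -1)), -1769747) = Add(Add(720319, Pow(Add(-1018937, 374617), -1)), -1769747) = Add(Add(720319, Pow(-644320, -1)), -1769747) = Add(Add(720319, Rational(-1, 644320)), -1769747) = Add(Rational(464115938079, 644320), -1769747) = Rational(-676167448961, 644320)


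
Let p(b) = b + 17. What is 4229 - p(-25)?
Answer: 4237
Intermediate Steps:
p(b) = 17 + b
4229 - p(-25) = 4229 - (17 - 25) = 4229 - 1*(-8) = 4229 + 8 = 4237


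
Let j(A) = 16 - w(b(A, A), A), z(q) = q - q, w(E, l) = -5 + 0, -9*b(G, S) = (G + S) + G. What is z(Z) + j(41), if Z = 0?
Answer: 21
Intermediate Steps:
b(G, S) = -2*G/9 - S/9 (b(G, S) = -((G + S) + G)/9 = -(S + 2*G)/9 = -2*G/9 - S/9)
w(E, l) = -5
z(q) = 0
j(A) = 21 (j(A) = 16 - 1*(-5) = 16 + 5 = 21)
z(Z) + j(41) = 0 + 21 = 21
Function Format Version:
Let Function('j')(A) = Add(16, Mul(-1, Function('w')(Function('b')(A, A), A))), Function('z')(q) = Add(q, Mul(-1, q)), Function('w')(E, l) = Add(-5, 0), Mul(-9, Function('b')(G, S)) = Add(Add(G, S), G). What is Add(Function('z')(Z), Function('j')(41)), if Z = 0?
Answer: 21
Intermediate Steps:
Function('b')(G, S) = Add(Mul(Rational(-2, 9), G), Mul(Rational(-1, 9), S)) (Function('b')(G, S) = Mul(Rational(-1, 9), Add(Add(G, S), G)) = Mul(Rational(-1, 9), Add(S, Mul(2, G))) = Add(Mul(Rational(-2, 9), G), Mul(Rational(-1, 9), S)))
Function('w')(E, l) = -5
Function('z')(q) = 0
Function('j')(A) = 21 (Function('j')(A) = Add(16, Mul(-1, -5)) = Add(16, 5) = 21)
Add(Function('z')(Z), Function('j')(41)) = Add(0, 21) = 21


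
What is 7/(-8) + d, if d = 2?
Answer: 9/8 ≈ 1.1250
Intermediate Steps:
7/(-8) + d = 7/(-8) + 2 = 7*(-1/8) + 2 = -7/8 + 2 = 9/8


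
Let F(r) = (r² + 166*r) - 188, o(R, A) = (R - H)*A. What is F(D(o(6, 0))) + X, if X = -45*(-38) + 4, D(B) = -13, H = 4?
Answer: -463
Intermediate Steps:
o(R, A) = A*(-4 + R) (o(R, A) = (R - 1*4)*A = (R - 4)*A = (-4 + R)*A = A*(-4 + R))
F(r) = -188 + r² + 166*r
X = 1714 (X = 1710 + 4 = 1714)
F(D(o(6, 0))) + X = (-188 + (-13)² + 166*(-13)) + 1714 = (-188 + 169 - 2158) + 1714 = -2177 + 1714 = -463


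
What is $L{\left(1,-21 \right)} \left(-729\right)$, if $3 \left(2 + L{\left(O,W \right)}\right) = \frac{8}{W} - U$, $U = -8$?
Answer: $- \frac{2754}{7} \approx -393.43$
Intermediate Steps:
$L{\left(O,W \right)} = \frac{2}{3} + \frac{8}{3 W}$ ($L{\left(O,W \right)} = -2 + \frac{\frac{8}{W} - -8}{3} = -2 + \frac{\frac{8}{W} + 8}{3} = -2 + \frac{8 + \frac{8}{W}}{3} = -2 + \left(\frac{8}{3} + \frac{8}{3 W}\right) = \frac{2}{3} + \frac{8}{3 W}$)
$L{\left(1,-21 \right)} \left(-729\right) = \frac{2 \left(4 - 21\right)}{3 \left(-21\right)} \left(-729\right) = \frac{2}{3} \left(- \frac{1}{21}\right) \left(-17\right) \left(-729\right) = \frac{34}{63} \left(-729\right) = - \frac{2754}{7}$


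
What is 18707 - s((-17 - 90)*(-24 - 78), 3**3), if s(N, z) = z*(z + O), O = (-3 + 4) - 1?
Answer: 17978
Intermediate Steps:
O = 0 (O = 1 - 1 = 0)
s(N, z) = z**2 (s(N, z) = z*(z + 0) = z*z = z**2)
18707 - s((-17 - 90)*(-24 - 78), 3**3) = 18707 - (3**3)**2 = 18707 - 1*27**2 = 18707 - 1*729 = 18707 - 729 = 17978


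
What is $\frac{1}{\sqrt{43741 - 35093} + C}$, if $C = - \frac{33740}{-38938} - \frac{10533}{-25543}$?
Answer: $- \frac{316269434842469129}{2138280308643727924303} + \frac{494607950018617778 \sqrt{2162}}{2138280308643727924303} \approx 0.010607$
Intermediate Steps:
$C = \frac{635977387}{497296667}$ ($C = \left(-33740\right) \left(- \frac{1}{38938}\right) - - \frac{10533}{25543} = \frac{16870}{19469} + \frac{10533}{25543} = \frac{635977387}{497296667} \approx 1.2789$)
$\frac{1}{\sqrt{43741 - 35093} + C} = \frac{1}{\sqrt{43741 - 35093} + \frac{635977387}{497296667}} = \frac{1}{\sqrt{8648} + \frac{635977387}{497296667}} = \frac{1}{2 \sqrt{2162} + \frac{635977387}{497296667}} = \frac{1}{\frac{635977387}{497296667} + 2 \sqrt{2162}}$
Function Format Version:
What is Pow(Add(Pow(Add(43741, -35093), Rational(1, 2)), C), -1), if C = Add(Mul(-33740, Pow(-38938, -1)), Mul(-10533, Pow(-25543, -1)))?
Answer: Add(Rational(-316269434842469129, 2138280308643727924303), Mul(Rational(494607950018617778, 2138280308643727924303), Pow(2162, Rational(1, 2)))) ≈ 0.010607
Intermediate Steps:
C = Rational(635977387, 497296667) (C = Add(Mul(-33740, Rational(-1, 38938)), Mul(-10533, Rational(-1, 25543))) = Add(Rational(16870, 19469), Rational(10533, 25543)) = Rational(635977387, 497296667) ≈ 1.2789)
Pow(Add(Pow(Add(43741, -35093), Rational(1, 2)), C), -1) = Pow(Add(Pow(Add(43741, -35093), Rational(1, 2)), Rational(635977387, 497296667)), -1) = Pow(Add(Pow(8648, Rational(1, 2)), Rational(635977387, 497296667)), -1) = Pow(Add(Mul(2, Pow(2162, Rational(1, 2))), Rational(635977387, 497296667)), -1) = Pow(Add(Rational(635977387, 497296667), Mul(2, Pow(2162, Rational(1, 2)))), -1)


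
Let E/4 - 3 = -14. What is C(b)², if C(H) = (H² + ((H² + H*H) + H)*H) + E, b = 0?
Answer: 1936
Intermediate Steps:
E = -44 (E = 12 + 4*(-14) = 12 - 56 = -44)
C(H) = -44 + H² + H*(H + 2*H²) (C(H) = (H² + ((H² + H*H) + H)*H) - 44 = (H² + ((H² + H²) + H)*H) - 44 = (H² + (2*H² + H)*H) - 44 = (H² + (H + 2*H²)*H) - 44 = (H² + H*(H + 2*H²)) - 44 = -44 + H² + H*(H + 2*H²))
C(b)² = (-44 + 2*0² + 2*0³)² = (-44 + 2*0 + 2*0)² = (-44 + 0 + 0)² = (-44)² = 1936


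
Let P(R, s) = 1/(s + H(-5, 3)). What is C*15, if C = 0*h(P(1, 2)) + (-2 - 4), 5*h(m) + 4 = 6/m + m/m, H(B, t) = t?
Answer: -90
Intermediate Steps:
P(R, s) = 1/(3 + s) (P(R, s) = 1/(s + 3) = 1/(3 + s))
h(m) = -⅗ + 6/(5*m) (h(m) = -⅘ + (6/m + m/m)/5 = -⅘ + (6/m + 1)/5 = -⅘ + (1 + 6/m)/5 = -⅘ + (⅕ + 6/(5*m)) = -⅗ + 6/(5*m))
C = -6 (C = 0*(3*(2 - 1/(3 + 2))/(5*(1/(3 + 2)))) + (-2 - 4) = 0*(3*(2 - 1/5)/(5*(1/5))) - 6 = 0*(3*(2 - 1*⅕)/(5*(⅕))) - 6 = 0*((⅗)*5*(2 - ⅕)) - 6 = 0*((⅗)*5*(9/5)) - 6 = 0*(27/5) - 6 = 0 - 6 = -6)
C*15 = -6*15 = -90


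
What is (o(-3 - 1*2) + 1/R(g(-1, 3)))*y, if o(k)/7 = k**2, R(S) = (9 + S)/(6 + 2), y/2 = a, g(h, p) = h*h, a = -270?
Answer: -94932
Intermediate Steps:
g(h, p) = h**2
y = -540 (y = 2*(-270) = -540)
R(S) = 9/8 + S/8 (R(S) = (9 + S)/8 = (9 + S)*(1/8) = 9/8 + S/8)
o(k) = 7*k**2
(o(-3 - 1*2) + 1/R(g(-1, 3)))*y = (7*(-3 - 1*2)**2 + 1/(9/8 + (1/8)*(-1)**2))*(-540) = (7*(-3 - 2)**2 + 1/(9/8 + (1/8)*1))*(-540) = (7*(-5)**2 + 1/(9/8 + 1/8))*(-540) = (7*25 + 1/(5/4))*(-540) = (175 + 4/5)*(-540) = (879/5)*(-540) = -94932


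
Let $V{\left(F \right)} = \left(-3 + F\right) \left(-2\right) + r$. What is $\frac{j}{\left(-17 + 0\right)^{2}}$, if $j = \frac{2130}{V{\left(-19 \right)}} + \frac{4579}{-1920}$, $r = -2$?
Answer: $\frac{649547}{3884160} \approx 0.16723$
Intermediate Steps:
$V{\left(F \right)} = 4 - 2 F$ ($V{\left(F \right)} = \left(-3 + F\right) \left(-2\right) - 2 = \left(6 - 2 F\right) - 2 = 4 - 2 F$)
$j = \frac{649547}{13440}$ ($j = \frac{2130}{4 - -38} + \frac{4579}{-1920} = \frac{2130}{4 + 38} + 4579 \left(- \frac{1}{1920}\right) = \frac{2130}{42} - \frac{4579}{1920} = 2130 \cdot \frac{1}{42} - \frac{4579}{1920} = \frac{355}{7} - \frac{4579}{1920} = \frac{649547}{13440} \approx 48.329$)
$\frac{j}{\left(-17 + 0\right)^{2}} = \frac{649547}{13440 \left(-17 + 0\right)^{2}} = \frac{649547}{13440 \left(-17\right)^{2}} = \frac{649547}{13440 \cdot 289} = \frac{649547}{13440} \cdot \frac{1}{289} = \frac{649547}{3884160}$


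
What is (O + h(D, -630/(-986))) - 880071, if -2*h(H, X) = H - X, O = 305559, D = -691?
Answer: -283063927/493 ≈ -5.7417e+5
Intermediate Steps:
h(H, X) = X/2 - H/2 (h(H, X) = -(H - X)/2 = X/2 - H/2)
(O + h(D, -630/(-986))) - 880071 = (305559 + ((-630/(-986))/2 - 1/2*(-691))) - 880071 = (305559 + ((-630*(-1/986))/2 + 691/2)) - 880071 = (305559 + ((1/2)*(315/493) + 691/2)) - 880071 = (305559 + (315/986 + 691/2)) - 880071 = (305559 + 170489/493) - 880071 = 150811076/493 - 880071 = -283063927/493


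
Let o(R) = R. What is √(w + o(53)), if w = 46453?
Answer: √46506 ≈ 215.65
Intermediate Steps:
√(w + o(53)) = √(46453 + 53) = √46506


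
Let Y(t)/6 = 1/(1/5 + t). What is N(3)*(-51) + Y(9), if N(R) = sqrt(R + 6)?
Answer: -3504/23 ≈ -152.35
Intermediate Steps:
N(R) = sqrt(6 + R)
Y(t) = 6/(1/5 + t)
N(3)*(-51) + Y(9) = sqrt(6 + 3)*(-51) + 30/(1 + 5*9) = sqrt(9)*(-51) + 30/(1 + 45) = 3*(-51) + 30/46 = -153 + 30*(1/46) = -153 + 15/23 = -3504/23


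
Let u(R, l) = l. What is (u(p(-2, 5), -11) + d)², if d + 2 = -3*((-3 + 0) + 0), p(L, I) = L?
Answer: 16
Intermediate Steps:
d = 7 (d = -2 - 3*((-3 + 0) + 0) = -2 - 3*(-3 + 0) = -2 - 3*(-3) = -2 + 9 = 7)
(u(p(-2, 5), -11) + d)² = (-11 + 7)² = (-4)² = 16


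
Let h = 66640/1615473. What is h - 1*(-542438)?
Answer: 876294009814/1615473 ≈ 5.4244e+5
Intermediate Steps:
h = 66640/1615473 (h = 66640*(1/1615473) = 66640/1615473 ≈ 0.041251)
h - 1*(-542438) = 66640/1615473 - 1*(-542438) = 66640/1615473 + 542438 = 876294009814/1615473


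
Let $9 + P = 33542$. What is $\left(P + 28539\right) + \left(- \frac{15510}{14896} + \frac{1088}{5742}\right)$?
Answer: $\frac{1327280274083}{21383208} \approx 62071.0$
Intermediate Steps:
$P = 33533$ ($P = -9 + 33542 = 33533$)
$\left(P + 28539\right) + \left(- \frac{15510}{14896} + \frac{1088}{5742}\right) = \left(33533 + 28539\right) + \left(- \frac{15510}{14896} + \frac{1088}{5742}\right) = 62072 + \left(\left(-15510\right) \frac{1}{14896} + 1088 \cdot \frac{1}{5742}\right) = 62072 + \left(- \frac{7755}{7448} + \frac{544}{2871}\right) = 62072 - \frac{18212893}{21383208} = \frac{1327280274083}{21383208}$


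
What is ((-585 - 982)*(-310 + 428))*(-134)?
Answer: 24777404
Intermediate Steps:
((-585 - 982)*(-310 + 428))*(-134) = -1567*118*(-134) = -184906*(-134) = 24777404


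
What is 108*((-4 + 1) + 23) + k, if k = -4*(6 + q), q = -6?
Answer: 2160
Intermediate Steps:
k = 0 (k = -4*(6 - 6) = -4*0 = 0)
108*((-4 + 1) + 23) + k = 108*((-4 + 1) + 23) + 0 = 108*(-3 + 23) + 0 = 108*20 + 0 = 2160 + 0 = 2160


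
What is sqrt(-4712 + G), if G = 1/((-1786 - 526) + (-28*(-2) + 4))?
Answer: 5*I*sqrt(238969291)/1126 ≈ 68.644*I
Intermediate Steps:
G = -1/2252 (G = 1/(-2312 + (56 + 4)) = 1/(-2312 + 60) = 1/(-2252) = -1/2252 ≈ -0.00044405)
sqrt(-4712 + G) = sqrt(-4712 - 1/2252) = sqrt(-10611425/2252) = 5*I*sqrt(238969291)/1126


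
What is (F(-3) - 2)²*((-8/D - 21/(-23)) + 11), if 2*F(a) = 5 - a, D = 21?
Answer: 22280/483 ≈ 46.128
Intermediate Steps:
F(a) = 5/2 - a/2 (F(a) = (5 - a)/2 = 5/2 - a/2)
(F(-3) - 2)²*((-8/D - 21/(-23)) + 11) = ((5/2 - ½*(-3)) - 2)²*((-8/21 - 21/(-23)) + 11) = ((5/2 + 3/2) - 2)²*((-8*1/21 - 21*(-1/23)) + 11) = (4 - 2)²*((-8/21 + 21/23) + 11) = 2²*(257/483 + 11) = 4*(5570/483) = 22280/483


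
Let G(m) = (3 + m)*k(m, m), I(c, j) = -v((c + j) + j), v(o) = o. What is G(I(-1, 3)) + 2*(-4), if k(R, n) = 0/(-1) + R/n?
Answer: -10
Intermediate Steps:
I(c, j) = -c - 2*j (I(c, j) = -((c + j) + j) = -(c + 2*j) = -c - 2*j)
k(R, n) = R/n (k(R, n) = 0*(-1) + R/n = 0 + R/n = R/n)
G(m) = 3 + m (G(m) = (3 + m)*(m/m) = (3 + m)*1 = 3 + m)
G(I(-1, 3)) + 2*(-4) = (3 + (-1*(-1) - 2*3)) + 2*(-4) = (3 + (1 - 6)) - 8 = (3 - 5) - 8 = -2 - 8 = -10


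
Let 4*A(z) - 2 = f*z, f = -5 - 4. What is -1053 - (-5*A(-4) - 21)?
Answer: -1969/2 ≈ -984.50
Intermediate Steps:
f = -9
A(z) = ½ - 9*z/4 (A(z) = ½ + (-9*z)/4 = ½ - 9*z/4)
-1053 - (-5*A(-4) - 21) = -1053 - (-5*(½ - 9/4*(-4)) - 21) = -1053 - (-5*(½ + 9) - 21) = -1053 - (-5*19/2 - 21) = -1053 - (-95/2 - 21) = -1053 - 1*(-137/2) = -1053 + 137/2 = -1969/2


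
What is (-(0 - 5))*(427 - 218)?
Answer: 1045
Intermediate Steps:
(-(0 - 5))*(427 - 218) = -1*(-5)*209 = 5*209 = 1045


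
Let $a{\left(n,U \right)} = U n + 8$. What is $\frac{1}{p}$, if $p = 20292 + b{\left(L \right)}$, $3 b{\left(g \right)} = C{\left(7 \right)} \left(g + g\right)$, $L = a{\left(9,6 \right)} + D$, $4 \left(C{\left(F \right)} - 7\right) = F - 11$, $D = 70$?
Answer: $\frac{1}{20820} \approx 4.8031 \cdot 10^{-5}$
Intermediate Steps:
$a{\left(n,U \right)} = 8 + U n$
$C{\left(F \right)} = \frac{17}{4} + \frac{F}{4}$ ($C{\left(F \right)} = 7 + \frac{F - 11}{4} = 7 + \frac{-11 + F}{4} = 7 + \left(- \frac{11}{4} + \frac{F}{4}\right) = \frac{17}{4} + \frac{F}{4}$)
$L = 132$ ($L = \left(8 + 6 \cdot 9\right) + 70 = \left(8 + 54\right) + 70 = 62 + 70 = 132$)
$b{\left(g \right)} = 4 g$ ($b{\left(g \right)} = \frac{\left(\frac{17}{4} + \frac{1}{4} \cdot 7\right) \left(g + g\right)}{3} = \frac{\left(\frac{17}{4} + \frac{7}{4}\right) 2 g}{3} = \frac{6 \cdot 2 g}{3} = \frac{12 g}{3} = 4 g$)
$p = 20820$ ($p = 20292 + 4 \cdot 132 = 20292 + 528 = 20820$)
$\frac{1}{p} = \frac{1}{20820}$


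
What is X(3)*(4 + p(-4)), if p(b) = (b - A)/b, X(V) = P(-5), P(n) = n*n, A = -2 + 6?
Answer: 150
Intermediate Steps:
A = 4
P(n) = n²
X(V) = 25 (X(V) = (-5)² = 25)
p(b) = (-4 + b)/b (p(b) = (b - 1*4)/b = (b - 4)/b = (-4 + b)/b)
X(3)*(4 + p(-4)) = 25*(4 + (-4 - 4)/(-4)) = 25*(4 - ¼*(-8)) = 25*(4 + 2) = 25*6 = 150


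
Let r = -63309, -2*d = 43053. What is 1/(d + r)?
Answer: -2/169671 ≈ -1.1788e-5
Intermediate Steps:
d = -43053/2 (d = -½*43053 = -43053/2 ≈ -21527.)
1/(d + r) = 1/(-43053/2 - 63309) = 1/(-169671/2) = -2/169671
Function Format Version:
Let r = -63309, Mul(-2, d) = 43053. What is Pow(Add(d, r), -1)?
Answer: Rational(-2, 169671) ≈ -1.1788e-5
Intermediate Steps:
d = Rational(-43053, 2) (d = Mul(Rational(-1, 2), 43053) = Rational(-43053, 2) ≈ -21527.)
Pow(Add(d, r), -1) = Pow(Add(Rational(-43053, 2), -63309), -1) = Pow(Rational(-169671, 2), -1) = Rational(-2, 169671)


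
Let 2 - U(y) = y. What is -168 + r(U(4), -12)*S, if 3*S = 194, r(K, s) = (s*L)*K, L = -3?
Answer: -4824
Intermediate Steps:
U(y) = 2 - y
r(K, s) = -3*K*s (r(K, s) = (s*(-3))*K = (-3*s)*K = -3*K*s)
S = 194/3 (S = (1/3)*194 = 194/3 ≈ 64.667)
-168 + r(U(4), -12)*S = -168 - 3*(2 - 1*4)*(-12)*(194/3) = -168 - 3*(2 - 4)*(-12)*(194/3) = -168 - 3*(-2)*(-12)*(194/3) = -168 - 72*194/3 = -168 - 4656 = -4824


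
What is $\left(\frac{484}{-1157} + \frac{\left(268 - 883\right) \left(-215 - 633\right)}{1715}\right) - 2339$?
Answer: $- \frac{807720773}{396851} \approx -2035.3$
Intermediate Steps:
$\left(\frac{484}{-1157} + \frac{\left(268 - 883\right) \left(-215 - 633\right)}{1715}\right) - 2339 = \left(484 \left(- \frac{1}{1157}\right) + \left(-615\right) \left(-848\right) \frac{1}{1715}\right) - 2339 = \left(- \frac{484}{1157} + 521520 \cdot \frac{1}{1715}\right) - 2339 = \left(- \frac{484}{1157} + \frac{104304}{343}\right) - 2339 = \frac{120513716}{396851} - 2339 = - \frac{807720773}{396851}$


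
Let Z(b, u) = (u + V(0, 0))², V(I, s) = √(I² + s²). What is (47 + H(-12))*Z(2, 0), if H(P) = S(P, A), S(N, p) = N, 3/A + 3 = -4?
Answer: 0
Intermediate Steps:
A = -3/7 (A = 3/(-3 - 4) = 3/(-7) = 3*(-⅐) = -3/7 ≈ -0.42857)
H(P) = P
Z(b, u) = u² (Z(b, u) = (u + √(0² + 0²))² = (u + √(0 + 0))² = (u + √0)² = (u + 0)² = u²)
(47 + H(-12))*Z(2, 0) = (47 - 12)*0² = 35*0 = 0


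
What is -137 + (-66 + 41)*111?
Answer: -2912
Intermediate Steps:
-137 + (-66 + 41)*111 = -137 - 25*111 = -137 - 2775 = -2912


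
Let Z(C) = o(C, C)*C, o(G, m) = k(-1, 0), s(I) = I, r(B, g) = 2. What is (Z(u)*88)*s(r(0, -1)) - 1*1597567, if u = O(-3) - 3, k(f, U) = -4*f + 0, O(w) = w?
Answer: -1601791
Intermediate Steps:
k(f, U) = -4*f
u = -6 (u = -3 - 3 = -6)
o(G, m) = 4 (o(G, m) = -4*(-1) = 4)
Z(C) = 4*C
(Z(u)*88)*s(r(0, -1)) - 1*1597567 = ((4*(-6))*88)*2 - 1*1597567 = -24*88*2 - 1597567 = -2112*2 - 1597567 = -4224 - 1597567 = -1601791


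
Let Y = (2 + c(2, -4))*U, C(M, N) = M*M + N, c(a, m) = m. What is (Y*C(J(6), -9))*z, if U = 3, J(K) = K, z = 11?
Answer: -1782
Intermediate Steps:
C(M, N) = N + M**2 (C(M, N) = M**2 + N = N + M**2)
Y = -6 (Y = (2 - 4)*3 = -2*3 = -6)
(Y*C(J(6), -9))*z = -6*(-9 + 6**2)*11 = -6*(-9 + 36)*11 = -6*27*11 = -162*11 = -1782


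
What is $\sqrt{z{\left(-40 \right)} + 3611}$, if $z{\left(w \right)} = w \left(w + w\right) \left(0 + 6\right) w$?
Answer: $i \sqrt{764389} \approx 874.29 i$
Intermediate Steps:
$z{\left(w \right)} = 12 w^{3}$ ($z{\left(w \right)} = w 2 w 6 w = w 12 w w = 12 w^{2} w = 12 w^{3}$)
$\sqrt{z{\left(-40 \right)} + 3611} = \sqrt{12 \left(-40\right)^{3} + 3611} = \sqrt{12 \left(-64000\right) + 3611} = \sqrt{-768000 + 3611} = \sqrt{-764389} = i \sqrt{764389}$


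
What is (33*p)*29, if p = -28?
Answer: -26796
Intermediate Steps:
(33*p)*29 = (33*(-28))*29 = -924*29 = -26796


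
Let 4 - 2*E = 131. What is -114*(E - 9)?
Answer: 8265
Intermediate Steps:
E = -127/2 (E = 2 - ½*131 = 2 - 131/2 = -127/2 ≈ -63.500)
-114*(E - 9) = -114*(-127/2 - 9) = -114*(-145/2) = 8265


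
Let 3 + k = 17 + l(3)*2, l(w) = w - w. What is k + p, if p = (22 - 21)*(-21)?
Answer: -7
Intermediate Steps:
l(w) = 0
k = 14 (k = -3 + (17 + 0*2) = -3 + (17 + 0) = -3 + 17 = 14)
p = -21 (p = 1*(-21) = -21)
k + p = 14 - 21 = -7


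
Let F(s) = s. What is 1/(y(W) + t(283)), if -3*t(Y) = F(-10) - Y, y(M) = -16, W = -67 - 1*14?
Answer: 3/245 ≈ 0.012245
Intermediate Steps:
W = -81 (W = -67 - 14 = -81)
t(Y) = 10/3 + Y/3 (t(Y) = -(-10 - Y)/3 = 10/3 + Y/3)
1/(y(W) + t(283)) = 1/(-16 + (10/3 + (⅓)*283)) = 1/(-16 + (10/3 + 283/3)) = 1/(-16 + 293/3) = 1/(245/3) = 3/245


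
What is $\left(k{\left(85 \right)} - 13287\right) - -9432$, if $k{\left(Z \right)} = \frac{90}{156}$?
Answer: $- \frac{100215}{26} \approx -3854.4$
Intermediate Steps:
$k{\left(Z \right)} = \frac{15}{26}$ ($k{\left(Z \right)} = 90 \cdot \frac{1}{156} = \frac{15}{26}$)
$\left(k{\left(85 \right)} - 13287\right) - -9432 = \left(\frac{15}{26} - 13287\right) - -9432 = - \frac{345447}{26} + 9432 = - \frac{100215}{26}$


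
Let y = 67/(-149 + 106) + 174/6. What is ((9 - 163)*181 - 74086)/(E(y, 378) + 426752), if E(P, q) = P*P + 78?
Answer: -18852404/79060107 ≈ -0.23846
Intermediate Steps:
y = 1180/43 (y = 67/(-43) + 174*(⅙) = 67*(-1/43) + 29 = -67/43 + 29 = 1180/43 ≈ 27.442)
E(P, q) = 78 + P² (E(P, q) = P² + 78 = 78 + P²)
((9 - 163)*181 - 74086)/(E(y, 378) + 426752) = ((9 - 163)*181 - 74086)/((78 + (1180/43)²) + 426752) = (-154*181 - 74086)/((78 + 1392400/1849) + 426752) = (-27874 - 74086)/(1536622/1849 + 426752) = -101960/790601070/1849 = -101960*1849/790601070 = -18852404/79060107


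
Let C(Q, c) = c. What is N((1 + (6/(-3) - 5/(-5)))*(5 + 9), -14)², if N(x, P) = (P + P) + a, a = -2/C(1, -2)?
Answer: 729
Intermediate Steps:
a = 1 (a = -2/(-2) = -2*(-½) = 1)
N(x, P) = 1 + 2*P (N(x, P) = (P + P) + 1 = 2*P + 1 = 1 + 2*P)
N((1 + (6/(-3) - 5/(-5)))*(5 + 9), -14)² = (1 + 2*(-14))² = (1 - 28)² = (-27)² = 729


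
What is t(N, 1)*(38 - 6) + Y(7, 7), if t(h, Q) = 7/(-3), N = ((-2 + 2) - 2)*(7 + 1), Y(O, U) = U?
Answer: -203/3 ≈ -67.667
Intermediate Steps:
N = -16 (N = (0 - 2)*8 = -2*8 = -16)
t(h, Q) = -7/3 (t(h, Q) = 7*(-⅓) = -7/3)
t(N, 1)*(38 - 6) + Y(7, 7) = -7*(38 - 6)/3 + 7 = -7/3*32 + 7 = -224/3 + 7 = -203/3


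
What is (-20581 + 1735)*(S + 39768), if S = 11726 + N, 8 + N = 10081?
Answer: -1160291682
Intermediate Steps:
N = 10073 (N = -8 + 10081 = 10073)
S = 21799 (S = 11726 + 10073 = 21799)
(-20581 + 1735)*(S + 39768) = (-20581 + 1735)*(21799 + 39768) = -18846*61567 = -1160291682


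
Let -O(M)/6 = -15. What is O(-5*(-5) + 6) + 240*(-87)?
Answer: -20790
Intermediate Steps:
O(M) = 90 (O(M) = -6*(-15) = 90)
O(-5*(-5) + 6) + 240*(-87) = 90 + 240*(-87) = 90 - 20880 = -20790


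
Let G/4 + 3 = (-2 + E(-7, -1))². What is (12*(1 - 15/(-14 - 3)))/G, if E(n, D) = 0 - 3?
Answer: 48/187 ≈ 0.25668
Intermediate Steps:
E(n, D) = -3
G = 88 (G = -12 + 4*(-2 - 3)² = -12 + 4*(-5)² = -12 + 4*25 = -12 + 100 = 88)
(12*(1 - 15/(-14 - 3)))/G = (12*(1 - 15/(-14 - 3)))/88 = (12*(1 - 15/(-17)))*(1/88) = (12*(1 - 15*(-1/17)))*(1/88) = (12*(1 + 15/17))*(1/88) = (12*(32/17))*(1/88) = (384/17)*(1/88) = 48/187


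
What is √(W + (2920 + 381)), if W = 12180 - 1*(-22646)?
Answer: √38127 ≈ 195.26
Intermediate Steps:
W = 34826 (W = 12180 + 22646 = 34826)
√(W + (2920 + 381)) = √(34826 + (2920 + 381)) = √(34826 + 3301) = √38127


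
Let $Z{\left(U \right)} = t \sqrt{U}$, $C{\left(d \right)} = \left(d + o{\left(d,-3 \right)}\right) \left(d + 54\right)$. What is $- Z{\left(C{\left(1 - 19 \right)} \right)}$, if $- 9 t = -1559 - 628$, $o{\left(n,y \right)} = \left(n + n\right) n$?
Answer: $- 4374 \sqrt{70} \approx -36596.0$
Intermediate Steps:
$o{\left(n,y \right)} = 2 n^{2}$ ($o{\left(n,y \right)} = 2 n n = 2 n^{2}$)
$C{\left(d \right)} = \left(54 + d\right) \left(d + 2 d^{2}\right)$ ($C{\left(d \right)} = \left(d + 2 d^{2}\right) \left(d + 54\right) = \left(d + 2 d^{2}\right) \left(54 + d\right) = \left(54 + d\right) \left(d + 2 d^{2}\right)$)
$t = 243$ ($t = - \frac{-1559 - 628}{9} = \left(- \frac{1}{9}\right) \left(-2187\right) = 243$)
$Z{\left(U \right)} = 243 \sqrt{U}$
$- Z{\left(C{\left(1 - 19 \right)} \right)} = - 243 \sqrt{\left(1 - 19\right) \left(54 + 2 \left(1 - 19\right)^{2} + 109 \left(1 - 19\right)\right)} = - 243 \sqrt{- 18 \left(54 + 2 \left(-18\right)^{2} + 109 \left(-18\right)\right)} = - 243 \sqrt{- 18 \left(54 + 2 \cdot 324 - 1962\right)} = - 243 \sqrt{- 18 \left(54 + 648 - 1962\right)} = - 243 \sqrt{\left(-18\right) \left(-1260\right)} = - 243 \sqrt{22680} = - 243 \cdot 18 \sqrt{70} = - 4374 \sqrt{70}$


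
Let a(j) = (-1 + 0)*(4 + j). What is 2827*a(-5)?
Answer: 2827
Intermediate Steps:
a(j) = -4 - j (a(j) = -(4 + j) = -4 - j)
2827*a(-5) = 2827*(-4 - 1*(-5)) = 2827*(-4 + 5) = 2827*1 = 2827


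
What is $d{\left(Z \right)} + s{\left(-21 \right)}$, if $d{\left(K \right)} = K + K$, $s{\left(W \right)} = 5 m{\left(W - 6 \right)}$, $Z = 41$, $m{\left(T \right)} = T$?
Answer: $-53$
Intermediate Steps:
$s{\left(W \right)} = -30 + 5 W$ ($s{\left(W \right)} = 5 \left(W - 6\right) = 5 \left(-6 + W\right) = -30 + 5 W$)
$d{\left(K \right)} = 2 K$
$d{\left(Z \right)} + s{\left(-21 \right)} = 2 \cdot 41 + \left(-30 + 5 \left(-21\right)\right) = 82 - 135 = -53$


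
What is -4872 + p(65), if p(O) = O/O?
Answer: -4871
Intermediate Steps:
p(O) = 1
-4872 + p(65) = -4872 + 1 = -4871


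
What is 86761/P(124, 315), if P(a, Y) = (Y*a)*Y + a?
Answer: 86761/12304024 ≈ 0.0070514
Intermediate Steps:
P(a, Y) = a + a*Y² (P(a, Y) = a*Y² + a = a + a*Y²)
86761/P(124, 315) = 86761/((124*(1 + 315²))) = 86761/((124*(1 + 99225))) = 86761/((124*99226)) = 86761/12304024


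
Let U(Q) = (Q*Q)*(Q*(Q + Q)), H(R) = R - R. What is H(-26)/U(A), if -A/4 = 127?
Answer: 0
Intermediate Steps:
A = -508 (A = -4*127 = -508)
H(R) = 0
U(Q) = 2*Q**4 (U(Q) = Q**2*(Q*(2*Q)) = Q**2*(2*Q**2) = 2*Q**4)
H(-26)/U(A) = 0/((2*(-508)**4)) = 0/((2*66597028096)) = 0/133194056192 = 0*(1/133194056192) = 0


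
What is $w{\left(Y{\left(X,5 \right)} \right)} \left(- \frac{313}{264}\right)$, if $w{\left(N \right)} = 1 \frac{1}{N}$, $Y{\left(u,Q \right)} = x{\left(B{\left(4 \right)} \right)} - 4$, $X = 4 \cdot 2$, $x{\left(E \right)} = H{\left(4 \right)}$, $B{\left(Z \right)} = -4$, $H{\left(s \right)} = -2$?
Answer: $\frac{313}{1584} \approx 0.1976$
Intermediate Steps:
$x{\left(E \right)} = -2$
$X = 8$
$Y{\left(u,Q \right)} = -6$ ($Y{\left(u,Q \right)} = -2 - 4 = -6$)
$w{\left(N \right)} = \frac{1}{N}$
$w{\left(Y{\left(X,5 \right)} \right)} \left(- \frac{313}{264}\right) = \frac{\left(-313\right) \frac{1}{264}}{-6} = - \frac{\left(-313\right) \frac{1}{264}}{6} = \left(- \frac{1}{6}\right) \left(- \frac{313}{264}\right) = \frac{313}{1584}$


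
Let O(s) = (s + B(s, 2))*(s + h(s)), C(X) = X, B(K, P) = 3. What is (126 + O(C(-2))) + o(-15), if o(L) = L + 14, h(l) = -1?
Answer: 122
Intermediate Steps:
o(L) = 14 + L
O(s) = (-1 + s)*(3 + s) (O(s) = (s + 3)*(s - 1) = (3 + s)*(-1 + s) = (-1 + s)*(3 + s))
(126 + O(C(-2))) + o(-15) = (126 + (-3 + (-2)² + 2*(-2))) + (14 - 15) = (126 + (-3 + 4 - 4)) - 1 = (126 - 3) - 1 = 123 - 1 = 122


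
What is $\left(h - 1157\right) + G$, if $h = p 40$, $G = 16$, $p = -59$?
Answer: $-3501$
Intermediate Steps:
$h = -2360$ ($h = \left(-59\right) 40 = -2360$)
$\left(h - 1157\right) + G = \left(-2360 - 1157\right) + 16 = -3517 + 16 = -3501$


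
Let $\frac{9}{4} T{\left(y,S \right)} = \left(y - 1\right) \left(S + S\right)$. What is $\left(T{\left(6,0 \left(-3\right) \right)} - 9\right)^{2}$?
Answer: $81$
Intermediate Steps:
$T{\left(y,S \right)} = \frac{8 S \left(-1 + y\right)}{9}$ ($T{\left(y,S \right)} = \frac{4 \left(y - 1\right) \left(S + S\right)}{9} = \frac{4 \left(-1 + y\right) 2 S}{9} = \frac{4 \cdot 2 S \left(-1 + y\right)}{9} = \frac{8 S \left(-1 + y\right)}{9}$)
$\left(T{\left(6,0 \left(-3\right) \right)} - 9\right)^{2} = \left(\frac{8 \cdot 0 \left(-3\right) \left(-1 + 6\right)}{9} - 9\right)^{2} = \left(\frac{8}{9} \cdot 0 \cdot 5 - 9\right)^{2} = \left(0 - 9\right)^{2} = \left(-9\right)^{2} = 81$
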